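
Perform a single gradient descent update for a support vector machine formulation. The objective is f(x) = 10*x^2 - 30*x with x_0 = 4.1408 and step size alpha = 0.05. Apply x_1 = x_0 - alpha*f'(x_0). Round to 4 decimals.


We compute the gradient at x_0 and apply the update.
f'(x) = 20*x - 30
f'(4.1408) = 20*4.1408 - 30 = 52.816
x_1 = 4.1408 - 0.05*52.816 = 1.5


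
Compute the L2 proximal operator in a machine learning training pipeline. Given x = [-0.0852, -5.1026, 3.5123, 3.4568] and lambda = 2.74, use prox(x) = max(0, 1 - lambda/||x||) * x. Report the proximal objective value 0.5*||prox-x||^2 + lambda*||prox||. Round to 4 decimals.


Step 1: Compute ||x||.
||x|| = 7.0943
Step 2: Compute scaling factor.
scale = max(0, 1 - 2.74/7.0943) = 0.6138
Step 3: prox(x) = [-0.0523, -3.1319, 2.1558, 2.1217]
||prox(x)|| = 4.3543
Step 4: Proximal objective.
0.5*||prox-x||^2 = 3.7538
lambda*||prox|| = 11.9308
Total = 15.6847


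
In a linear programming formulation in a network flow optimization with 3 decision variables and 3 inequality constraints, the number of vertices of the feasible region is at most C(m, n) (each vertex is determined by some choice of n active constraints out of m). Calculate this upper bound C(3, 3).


Each vertex corresponds to some choice of n active constraints out of m, so the number of vertices is at most C(m, n) = m! / (n!(m-n)!).
m = 3, n = 3
Numerator: 3 * 2 * 1
Denominator: 3! = 6
C(3, 3) = 1


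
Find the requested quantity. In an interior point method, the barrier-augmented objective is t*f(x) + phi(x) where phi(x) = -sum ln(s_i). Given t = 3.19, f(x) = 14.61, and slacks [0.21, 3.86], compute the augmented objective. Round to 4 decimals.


Step 1: Compute log-barrier.
ln values: [-1.5606, 1.3507]
phi = -(-1.5606 + 1.3507) = 0.21
Step 2: Compute augmented objective.
t*f(x) = 3.19*14.61 = 46.6059
Total = 46.6059 + 0.21 = 46.8159


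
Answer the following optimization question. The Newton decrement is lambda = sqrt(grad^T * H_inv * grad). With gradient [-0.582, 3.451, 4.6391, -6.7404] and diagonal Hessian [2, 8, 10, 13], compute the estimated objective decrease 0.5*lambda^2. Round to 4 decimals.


Step 1: H is diagonal, so H^(-1) * g = [-0.291, 0.4314, 0.4639, -0.5185].
Step 2: g^T H^(-1) g = sum_i g_i^2 / H_ii
  = (-0.582)^2/2 + (3.451)^2/8 + (4.6391)^2/10 + (-6.7404)^2/13
  = 0.1694 + 1.4887 + 2.1521 + 3.4948 = 7.305
Step 3: Objective decrease = 0.5 * g^T H^(-1) g = 3.6525


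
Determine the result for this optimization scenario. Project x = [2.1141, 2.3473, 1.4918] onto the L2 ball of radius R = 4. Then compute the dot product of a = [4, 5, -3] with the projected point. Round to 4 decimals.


Step 1: Compute ||x|| (intermediates to 6 decimals).
||x|| = sqrt(2.1141^2 + 2.3473^2 + 1.4918^2) = 3.493523
Step 2: Project.
Since ||x|| <= R, proj = x (no scaling needed).
proj(x) = [2.1141, 2.3473, 1.4918]
Step 3: Dot product.
a^T * proj(x) = 4*2.1141 + 5*2.3473 - 3*1.4918 = 15.7175


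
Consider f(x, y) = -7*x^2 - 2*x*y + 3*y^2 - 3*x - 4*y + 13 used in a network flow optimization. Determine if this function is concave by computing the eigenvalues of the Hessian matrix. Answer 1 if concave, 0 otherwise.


The Hessian of f(x,y) = -7*x^2 - 2*x*y + 3*y^2 - 3*x - 4*y + 13 is:
H = [[-14, -2], [-2, 6]]
Trace = -14 + 6 = -8
Determinant = -14*6 - (-2)^2 = -88
Discriminant = (-8)^2 - 4*-88 = 416.0
Eigenvalues: lambda_1 = -14.198, lambda_2 = 6.198
The function is not concave.

0


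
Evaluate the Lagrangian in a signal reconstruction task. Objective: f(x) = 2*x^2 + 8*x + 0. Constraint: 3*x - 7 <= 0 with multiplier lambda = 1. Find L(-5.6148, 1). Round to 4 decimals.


Step 1: Evaluate f(x).
f(-5.6148) = 2*(-5.6148)^2 + 8*(-5.6148) + 0 = 18.1336
Step 2: Evaluate g(x).
g(-5.6148) = 3*-5.6148 - 7 = -23.8444
Step 3: Compute Lagrangian.
L = 18.1336 + 1*-23.8444 = -5.7108


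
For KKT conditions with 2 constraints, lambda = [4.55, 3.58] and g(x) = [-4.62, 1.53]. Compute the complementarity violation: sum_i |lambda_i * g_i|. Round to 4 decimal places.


KKT complementary slackness check:
lambda_1 * g_1 = 4.55 * -4.62 = -21.021
lambda_2 * g_2 = 3.58 * 1.53 = 5.4774
Total violation = 21.021 + 5.4774 = 26.4984


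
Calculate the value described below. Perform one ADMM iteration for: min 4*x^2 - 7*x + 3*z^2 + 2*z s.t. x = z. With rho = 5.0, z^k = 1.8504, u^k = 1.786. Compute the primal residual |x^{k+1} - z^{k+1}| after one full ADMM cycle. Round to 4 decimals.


ADMM iteration with rho = 5.0, z^k = 1.8504, u^k = 1.786
Step 1: x-update.
Minimize 4*x^2 - 7*x + (5.0/2)*(x - 1.8504 + 1.786)^2
FOC: (2*4 + 5.0)*x = 7 + 5.0*(1.8504 - 1.786)
x^{k+1} = 0.5632
Step 2: z-update.
Minimize 3*z^2 + 2*z + (5.0/2)*(0.5632 - z + 1.786)^2
FOC: (2*3 + 5.0)*z = -2 + 5.0*(0.5632 + 1.786)
z^{k+1} = 0.886
Step 3: u-update.
u^{k+1} = 1.786 + 0.5632 - 0.886 = 1.4632
Step 4: Primal residual = |0.5632 - 0.886| = 0.3228


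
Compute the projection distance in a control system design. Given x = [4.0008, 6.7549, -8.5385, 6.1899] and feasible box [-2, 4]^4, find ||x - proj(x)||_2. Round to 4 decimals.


Project each component onto [-2, 4].
clip(4.0008) = 4.0, clip(6.7549) = 4.0, clip(-8.5385) = -2.0, clip(6.1899) = 4.0
Projection = [4.0, 4.0, -2.0, 4.0]
Squared diffs: [0.0, 7.5895, 42.752, 4.7957]
Distance = sqrt(55.1372) = 7.4254


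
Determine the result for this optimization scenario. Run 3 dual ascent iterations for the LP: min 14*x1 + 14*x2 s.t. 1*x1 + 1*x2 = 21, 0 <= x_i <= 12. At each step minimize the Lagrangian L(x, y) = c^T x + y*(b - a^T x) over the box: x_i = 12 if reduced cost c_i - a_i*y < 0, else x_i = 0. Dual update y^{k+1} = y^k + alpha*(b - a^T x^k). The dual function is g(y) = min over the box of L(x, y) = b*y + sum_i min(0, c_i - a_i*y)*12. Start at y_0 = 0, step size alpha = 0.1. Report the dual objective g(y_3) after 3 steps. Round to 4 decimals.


Dual ascent for LP: min 14*x1 + 14*x2, 1*x1 + 1*x2 = 21, 0 <= x_i <= 12
Step 1: y^k = 0.0, reduced costs: (14.0, 14.0)
  x^k = (0.0, 0.0), subgradient = b - a^T x = 21.0
  y^{k+1} = 0.0 + 0.1*21.0 = 2.1
Step 2: y^k = 2.1, reduced costs: (11.9, 11.9)
  x^k = (0.0, 0.0), subgradient = b - a^T x = 21.0
  y^{k+1} = 2.1 + 0.1*21.0 = 4.2
Step 3: y^k = 4.2, reduced costs: (9.8, 9.8)
  x^k = (0.0, 0.0), subgradient = b - a^T x = 21.0
  y^{k+1} = 4.2 + 0.1*21.0 = 6.3
Dual objective at y_3 = 6.3: reduced costs (7.7, 7.7), box minimizer x = (0.0, 0.0)
g(y_3) = b*y + (c1 - a1*y)*x1 + (c2 - a2*y)*x2 = 21*6.3 + 7.7*0.0 + 7.7*0.0 = 132.3 + 0.0 + 0.0 = 132.3


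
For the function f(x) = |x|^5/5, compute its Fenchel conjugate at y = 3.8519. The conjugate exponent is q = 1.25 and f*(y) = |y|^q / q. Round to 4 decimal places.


The conjugate exponent q satisfies 1/p + 1/q = 1.
p = 5, so q = 5/(5 - 1) = 1.25
|y|^q = 3.8519^1.25 = 5.3963
f*(3.8519) = 5.3963 / 1.25 = 4.317


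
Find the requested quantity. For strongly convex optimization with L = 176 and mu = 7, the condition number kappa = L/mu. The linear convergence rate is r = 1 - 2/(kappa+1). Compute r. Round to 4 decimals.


Step 1: Compute the condition number.
kappa = L/mu = 176/7 = 25.1429
Step 2: Compute the convergence rate.
r = 1 - 2/(kappa + 1) = 1 - 2*mu/(L + mu) = (L - mu)/(L + mu) = 169/183 = 0.9235


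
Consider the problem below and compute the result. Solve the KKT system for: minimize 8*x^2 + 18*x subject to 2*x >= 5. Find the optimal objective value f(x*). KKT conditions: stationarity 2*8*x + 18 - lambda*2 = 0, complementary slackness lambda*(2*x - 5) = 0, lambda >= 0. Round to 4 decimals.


Step 1: Try lambda = 0 (constraint inactive).
x_unc = -18/(2*8) = -1.125
Check: 2*-1.125 = -2.25 < 5 -- violated!
Step 2: Constraint must be active: 2*x = 5
x* = 5/2 = 2.5
lambda = (2*8*2.5 + 18)/2 = 29.0
Step 3: Compute optimal value.
f(x*) = 8*2.5^2 + 18*2.5 = 95.0


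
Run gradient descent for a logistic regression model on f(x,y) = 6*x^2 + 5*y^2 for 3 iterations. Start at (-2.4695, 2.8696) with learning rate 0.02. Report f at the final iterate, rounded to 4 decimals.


Gradient descent on f(x,y) = 6*x^2 + 5*y^2.
Starting point: (-2.4695, 2.8696), alpha = 0.02
Step 1: grad_x = 2*6*-2.4695 = -29.634, grad_y = 2*5*2.8696 = 28.696
  x_1 = -2.4695 - 0.02*-29.634 = -1.8768
  y_1 = 2.8696 - 0.02*28.696 = 2.2957
Step 2: grad_x = 2*6*-1.8768 = -22.5218, grad_y = 2*5*2.2957 = 22.9568
  x_2 = -1.8768 - 0.02*-22.5218 = -1.4264
  y_2 = 2.2957 - 0.02*22.9568 = 1.8365
Step 3: grad_x = 2*6*-1.4264 = -17.1166, grad_y = 2*5*1.8365 = 18.3654
  x_3 = -1.4264 - 0.02*-17.1166 = -1.0841
  y_3 = 1.8365 - 0.02*18.3654 = 1.4692
f(-1.0841, 1.4692) = 6*(-1.0841)^2 + 5*1.4692^2 = 17.8443


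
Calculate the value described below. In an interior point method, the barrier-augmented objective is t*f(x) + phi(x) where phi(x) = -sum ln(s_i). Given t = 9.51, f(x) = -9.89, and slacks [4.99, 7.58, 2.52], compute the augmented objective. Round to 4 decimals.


Step 1: Compute log-barrier.
ln values: [1.6074, 2.0255, 0.9243]
phi = -(1.6074 + 2.0255 + 0.9243) = -4.5572
Step 2: Compute augmented objective.
t*f(x) = 9.51*-9.89 = -94.0539
Total = -94.0539 - 4.5572 = -98.6111


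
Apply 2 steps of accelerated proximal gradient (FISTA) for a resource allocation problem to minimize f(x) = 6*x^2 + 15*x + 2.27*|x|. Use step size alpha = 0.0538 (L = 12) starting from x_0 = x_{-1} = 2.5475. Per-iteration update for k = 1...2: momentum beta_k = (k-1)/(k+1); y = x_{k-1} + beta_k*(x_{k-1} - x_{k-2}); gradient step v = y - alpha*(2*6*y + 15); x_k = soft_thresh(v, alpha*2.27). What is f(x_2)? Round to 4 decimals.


FISTA on f(x) = 6*x^2 + 15*x + 2.27*|x|
L = 12, alpha = 0.0538
Iteration 1: beta = 0.0, y = 2.5475 + 0.0*(2.5475 - 2.5475) = 2.5475
  grad(y) = 45.57, v = y - alpha*grad = 0.0958
  prox(v) = soft_thresh(0.0958, 0.1221) = 0.0
Iteration 2: beta = 0.3333, y = 0.0 + 0.3333*(0.0 - 2.5475) = -0.8492
  grad(y) = 4.81, v = y - alpha*grad = -1.1079
  prox(v) = soft_thresh(-1.1079, 0.1221) = -0.9858
f(x_2) = 6*(-0.9858)^2 + 15*(-0.9858) + 2.27*|-0.9858| = -6.7184


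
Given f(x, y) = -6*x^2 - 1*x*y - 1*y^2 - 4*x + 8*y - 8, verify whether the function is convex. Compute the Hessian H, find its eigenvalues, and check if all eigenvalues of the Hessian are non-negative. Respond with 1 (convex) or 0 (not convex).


The Hessian of f(x,y) = -6*x^2 - 1*x*y - 1*y^2 - 4*x + 8*y - 8 is:
H = [[-12, -1], [-1, -2]]
Trace = -12 - 2 = -14
Determinant = -12*-2 - (-1)^2 = 23
Discriminant = (-14)^2 - 4*23 = 104.0
Eigenvalues: lambda_1 = -12.099, lambda_2 = -1.901
The function is not convex.

0


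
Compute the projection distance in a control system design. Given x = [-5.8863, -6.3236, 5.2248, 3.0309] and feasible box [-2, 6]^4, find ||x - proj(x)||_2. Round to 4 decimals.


Project each component onto [-2, 6].
clip(-5.8863) = -2.0, clip(-6.3236) = -2.0, clip(5.2248) = 5.2248, clip(3.0309) = 3.0309
Projection = [-2.0, -2.0, 5.2248, 3.0309]
Squared diffs: [15.1033, 18.6935, 0.0, 0.0]
Distance = sqrt(33.7968) = 5.8135


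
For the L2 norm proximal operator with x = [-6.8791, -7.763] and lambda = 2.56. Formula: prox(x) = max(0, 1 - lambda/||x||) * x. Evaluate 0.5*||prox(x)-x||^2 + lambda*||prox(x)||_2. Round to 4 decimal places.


Step 1: Compute ||x||.
||x|| = 10.3724
Step 2: Compute scaling factor.
scale = max(0, 1 - 2.56/10.3724) = 0.7532
Step 3: prox(x) = [-5.1813, -5.847]
||prox(x)|| = 7.8124
Step 4: Proximal objective.
0.5*||prox-x||^2 = 3.2768
lambda*||prox|| = 19.9997
Total = 23.2765


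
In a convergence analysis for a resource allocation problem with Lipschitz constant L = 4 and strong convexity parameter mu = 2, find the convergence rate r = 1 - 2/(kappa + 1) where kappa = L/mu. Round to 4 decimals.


Step 1: Compute the condition number.
kappa = L/mu = 4/2 = 2.0
Step 2: Compute the convergence rate.
r = 1 - 2/(kappa + 1) = 1 - 2*mu/(L + mu) = (L - mu)/(L + mu) = 2/6 = 0.3333


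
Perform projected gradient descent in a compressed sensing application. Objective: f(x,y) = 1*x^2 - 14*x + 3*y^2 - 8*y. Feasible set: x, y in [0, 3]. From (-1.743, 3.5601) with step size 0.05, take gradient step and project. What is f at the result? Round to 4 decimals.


Step 1: Compute gradient at (-1.743, 3.5601).
grad_x = 2*1*-1.743 - 14 = -17.486
grad_y = 2*3*3.5601 - 8 = 13.3606
Step 2: Gradient step.
x_raw = -1.743 - 0.05*-17.486 = -0.8687
y_raw = 3.5601 - 0.05*13.3606 = 2.8921
Step 3: Project onto [0, 3].
x_proj = clip(-0.8687) = 0.0
y_proj = clip(2.8921) = 2.8921
Step 4: Evaluate f.
f(0.0, 2.8921) = 1.9556


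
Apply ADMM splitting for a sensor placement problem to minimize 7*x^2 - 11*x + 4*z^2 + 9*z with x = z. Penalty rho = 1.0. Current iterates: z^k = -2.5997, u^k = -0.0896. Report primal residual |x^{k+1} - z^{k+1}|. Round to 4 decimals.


ADMM iteration with rho = 1.0, z^k = -2.5997, u^k = -0.0896
Step 1: x-update.
Minimize 7*x^2 - 11*x + (1.0/2)*(x + 2.5997 - 0.0896)^2
FOC: (2*7 + 1.0)*x = 11 + 1.0*(-2.5997 + 0.0896)
x^{k+1} = 0.566
Step 2: z-update.
Minimize 4*z^2 + 9*z + (1.0/2)*(0.566 - z - 0.0896)^2
FOC: (2*4 + 1.0)*z = -9 + 1.0*(0.566 - 0.0896)
z^{k+1} = -0.9471
Step 3: u-update.
u^{k+1} = -0.0896 + 0.566 + 0.9471 = 1.4235
Step 4: Primal residual = |0.566 + 0.9471| = 1.5131


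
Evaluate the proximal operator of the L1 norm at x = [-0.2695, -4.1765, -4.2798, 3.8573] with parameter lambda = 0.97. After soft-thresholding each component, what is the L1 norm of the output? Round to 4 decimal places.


Soft-thresholding with lambda = 0.97:
prox(-0.2695) = sign(-0.2695)*max(|-0.2695| - 0.97, 0) = 0.0
prox(-4.1765) = sign(-4.1765)*max(|-4.1765| - 0.97, 0) = -3.2065
prox(-4.2798) = sign(-4.2798)*max(|-4.2798| - 0.97, 0) = -3.3098
prox(3.8573) = sign(3.8573)*max(|3.8573| - 0.97, 0) = 2.8873
prox(x) = [0.0, -3.2065, -3.3098, 2.8873]
||prox(x)||_1 = 0.0 + 3.2065 + 3.3098 + 2.8873 = 9.4036


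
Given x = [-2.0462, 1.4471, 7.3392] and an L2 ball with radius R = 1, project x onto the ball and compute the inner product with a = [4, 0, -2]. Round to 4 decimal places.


Step 1: Compute ||x|| (intermediates to 6 decimals).
||x|| = sqrt((-2.0462)^2 + 1.4471^2 + 7.3392^2) = 7.755314
Step 2: Project.
Since ||x|| > R, scale = R/||x|| = 1/7.755314 = 0.128944, proj(x) = scale * x
proj(x) = [-0.263845, 0.186595, 0.946346]
Step 3: Dot product.
a^T * proj(x) = 4*(-0.263845) + 0*0.186595 - 2*0.946346 = -2.9481


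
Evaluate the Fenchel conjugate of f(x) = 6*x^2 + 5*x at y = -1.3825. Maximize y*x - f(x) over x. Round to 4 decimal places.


f*(y) = sup_x {y*x - a*x^2 - b*x} = sup_x {(y-b)*x - a*x^2}
FOC: (y - b) - 2a*x = 0 => x* = (y - b)/(2a)
x* = (-1.3825 - 5)/(2*6) = -0.5319
f*(-1.3825) = (y-b)^2/(4a) = (-1.3825 - 5)^2/(4*6)
= 40.7363/24 = 1.6973


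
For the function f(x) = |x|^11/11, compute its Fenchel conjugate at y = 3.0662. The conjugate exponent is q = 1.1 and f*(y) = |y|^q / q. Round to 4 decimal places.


The conjugate exponent q satisfies 1/p + 1/q = 1.
p = 11, so q = 11/(11 - 1) = 1.1
|y|^q = 3.0662^1.1 = 3.4297
f*(3.0662) = 3.4297 / 1.1 = 3.1179


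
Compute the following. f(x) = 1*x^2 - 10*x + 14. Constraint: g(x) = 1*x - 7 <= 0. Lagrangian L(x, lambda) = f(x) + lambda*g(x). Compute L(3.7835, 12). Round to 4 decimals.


Step 1: Evaluate f(x).
f(3.7835) = 1*3.7835^2 - 10*3.7835 + 14 = -9.5201
Step 2: Evaluate g(x).
g(3.7835) = 1*3.7835 - 7 = -3.2165
Step 3: Compute Lagrangian.
L = -9.5201 + 12*-3.2165 = -48.1181


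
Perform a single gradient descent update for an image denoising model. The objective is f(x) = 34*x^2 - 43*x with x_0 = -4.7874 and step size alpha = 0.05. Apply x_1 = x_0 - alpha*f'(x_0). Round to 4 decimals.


We compute the gradient at x_0 and apply the update.
f'(x) = 68*x - 43
f'(-4.7874) = 68*-4.7874 - 43 = -368.5432
x_1 = -4.7874 - 0.05*-368.5432 = 13.6398


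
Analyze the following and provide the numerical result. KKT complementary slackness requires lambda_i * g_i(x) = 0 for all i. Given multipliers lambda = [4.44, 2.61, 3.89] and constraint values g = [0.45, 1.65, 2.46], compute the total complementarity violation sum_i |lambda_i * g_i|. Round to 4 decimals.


KKT complementary slackness check:
lambda_1 * g_1 = 4.44 * 0.45 = 1.998
lambda_2 * g_2 = 2.61 * 1.65 = 4.3065
lambda_3 * g_3 = 3.89 * 2.46 = 9.5694
Total violation = 1.998 + 4.3065 + 9.5694 = 15.8739


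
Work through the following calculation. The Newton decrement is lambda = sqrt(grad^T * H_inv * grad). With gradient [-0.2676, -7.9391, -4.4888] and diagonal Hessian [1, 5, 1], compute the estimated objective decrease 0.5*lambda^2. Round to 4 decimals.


Step 1: H is diagonal, so H^(-1) * g = [-0.2676, -1.5878, -4.4888].
Step 2: g^T H^(-1) g = sum_i g_i^2 / H_ii
  = (-0.2676)^2/1 + (-7.9391)^2/5 + (-4.4888)^2/1
  = 0.0716 + 12.6059 + 20.1493 = 32.8268
Step 3: Objective decrease = 0.5 * g^T H^(-1) g = 16.4134


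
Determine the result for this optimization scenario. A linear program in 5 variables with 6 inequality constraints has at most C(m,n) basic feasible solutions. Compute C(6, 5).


Each vertex corresponds to some choice of n active constraints out of m, so the number of vertices is at most C(m, n) = m! / (n!(m-n)!).
m = 6, n = 5
Numerator: 6 * 5 * 4 * 3 * 2
Denominator: 5! = 120
C(6, 5) = 6


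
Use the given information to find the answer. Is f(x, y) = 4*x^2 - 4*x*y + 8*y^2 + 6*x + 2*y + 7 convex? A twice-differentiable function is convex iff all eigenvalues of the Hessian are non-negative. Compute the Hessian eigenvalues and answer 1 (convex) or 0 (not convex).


The Hessian of f(x,y) = 4*x^2 - 4*x*y + 8*y^2 + 6*x + 2*y + 7 is:
H = [[8, -4], [-4, 16]]
Trace = 8 + 16 = 24
Determinant = 8*16 - (-4)^2 = 112
Discriminant = (24)^2 - 4*112 = 128.0
Eigenvalues: lambda_1 = 6.3431, lambda_2 = 17.6569
The function is convex.

1


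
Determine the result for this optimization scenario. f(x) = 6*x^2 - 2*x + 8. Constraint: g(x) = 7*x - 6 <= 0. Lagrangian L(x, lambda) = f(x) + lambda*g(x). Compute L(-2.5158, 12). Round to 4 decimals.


Step 1: Evaluate f(x).
f(-2.5158) = 6*(-2.5158)^2 - 2*(-2.5158) + 8 = 51.0071
Step 2: Evaluate g(x).
g(-2.5158) = 7*-2.5158 - 6 = -23.6106
Step 3: Compute Lagrangian.
L = 51.0071 + 12*-23.6106 = -232.3201


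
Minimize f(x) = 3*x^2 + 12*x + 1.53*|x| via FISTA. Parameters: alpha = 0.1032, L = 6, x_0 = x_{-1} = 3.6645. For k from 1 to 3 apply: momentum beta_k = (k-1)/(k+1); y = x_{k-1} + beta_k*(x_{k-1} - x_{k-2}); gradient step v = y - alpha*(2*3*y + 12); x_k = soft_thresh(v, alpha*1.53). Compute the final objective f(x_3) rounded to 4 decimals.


FISTA on f(x) = 3*x^2 + 12*x + 1.53*|x|
L = 6, alpha = 0.1032
Iteration 1: beta = 0.0, y = 3.6645 + 0.0*(3.6645 - 3.6645) = 3.6645
  grad(y) = 33.987, v = y - alpha*grad = 0.157
  prox(v) = soft_thresh(0.157, 0.1579) = 0.0
Iteration 2: beta = 0.3333, y = 0.0 + 0.3333*(0.0 - 3.6645) = -1.2215
  grad(y) = 4.671, v = y - alpha*grad = -1.7035
  prox(v) = soft_thresh(-1.7035, 0.1579) = -1.5457
Iteration 3: beta = 0.5, y = -1.5457 + 0.5*(-1.5457 - 0.0) = -2.3185
  grad(y) = -1.9109, v = y - alpha*grad = -2.1213
  prox(v) = soft_thresh(-2.1213, 0.1579) = -1.9634
f(x_3) = 3*(-1.9634)^2 + 12*(-1.9634) + 1.53*|-1.9634| = -8.992


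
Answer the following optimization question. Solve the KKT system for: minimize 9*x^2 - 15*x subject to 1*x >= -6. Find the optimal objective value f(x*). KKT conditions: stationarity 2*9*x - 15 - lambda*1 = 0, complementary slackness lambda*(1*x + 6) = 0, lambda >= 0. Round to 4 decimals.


Step 1: Try lambda = 0 (constraint inactive).
Stationarity: 2*9*x - 15 = 0
x* = 15/(2*9) = 5/6 = 0.8333 (rounded; the exact value 5/6 is used below)
Check constraint: 1*0.8333 = 0.8333 >= -6 -- satisfied.
Step 2: Compute optimal value.
f(x*) = 9*(5/6)^2 - 15*(5/6) = -6.25


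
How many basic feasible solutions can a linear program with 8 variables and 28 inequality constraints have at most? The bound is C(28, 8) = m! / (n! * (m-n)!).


Each vertex corresponds to some choice of n active constraints out of m, so the number of vertices is at most C(m, n) = m! / (n!(m-n)!).
m = 28, n = 8
Numerator: 28 * 27 * 26 * 25 * 24 * 23 * 22 * 21
Denominator: 8! = 40320
C(28, 8) = 3108105


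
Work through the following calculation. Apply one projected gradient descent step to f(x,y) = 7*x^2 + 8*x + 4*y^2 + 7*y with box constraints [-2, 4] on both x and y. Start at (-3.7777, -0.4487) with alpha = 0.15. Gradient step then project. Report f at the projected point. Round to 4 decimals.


Step 1: Compute gradient at (-3.7777, -0.4487).
grad_x = 2*7*-3.7777 + 8 = -44.8878
grad_y = 2*4*-0.4487 + 7 = 3.4104
Step 2: Gradient step.
x_raw = -3.7777 - 0.15*-44.8878 = 2.9555
y_raw = -0.4487 - 0.15*3.4104 = -0.9603
Step 3: Project onto [-2, 4].
x_proj = clip(2.9555) = 2.9555
y_proj = clip(-0.9603) = -0.9603
Step 4: Evaluate f.
f(2.9555, -0.9603) = 81.754


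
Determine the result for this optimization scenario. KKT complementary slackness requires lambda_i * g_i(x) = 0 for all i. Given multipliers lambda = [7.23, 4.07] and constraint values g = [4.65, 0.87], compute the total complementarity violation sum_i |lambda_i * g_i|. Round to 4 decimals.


KKT complementary slackness check:
lambda_1 * g_1 = 7.23 * 4.65 = 33.6195
lambda_2 * g_2 = 4.07 * 0.87 = 3.5409
Total violation = 33.6195 + 3.5409 = 37.1604


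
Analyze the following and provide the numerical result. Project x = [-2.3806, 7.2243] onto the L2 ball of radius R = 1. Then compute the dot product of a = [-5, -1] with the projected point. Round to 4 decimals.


Step 1: Compute ||x|| (intermediates to 6 decimals).
||x|| = sqrt((-2.3806)^2 + 7.2243^2) = 7.606429
Step 2: Project.
Since ||x|| > R, scale = R/||x|| = 1/7.606429 = 0.131468, proj(x) = scale * x
proj(x) = [-0.312973, 0.949764]
Step 3: Dot product.
a^T * proj(x) = -5*(-0.312973) - 1*0.949764 = 0.6151


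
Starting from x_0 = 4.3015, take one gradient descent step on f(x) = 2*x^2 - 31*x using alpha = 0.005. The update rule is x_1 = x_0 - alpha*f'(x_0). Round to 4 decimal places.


We compute the gradient at x_0 and apply the update.
f'(x) = 4*x - 31
f'(4.3015) = 4*4.3015 - 31 = -13.794
x_1 = 4.3015 - 0.005*-13.794 = 4.3705


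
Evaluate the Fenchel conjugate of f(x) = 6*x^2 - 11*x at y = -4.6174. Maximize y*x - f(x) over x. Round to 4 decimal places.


f*(y) = sup_x {y*x - a*x^2 - b*x} = sup_x {(y-b)*x - a*x^2}
FOC: (y - b) - 2a*x = 0 => x* = (y - b)/(2a)
x* = (-4.6174 + 11)/(2*6) = 0.5319
f*(-4.6174) = (y-b)^2/(4a) = (-4.6174 + 11)^2/(4*6)
= 40.7376/24 = 1.6974


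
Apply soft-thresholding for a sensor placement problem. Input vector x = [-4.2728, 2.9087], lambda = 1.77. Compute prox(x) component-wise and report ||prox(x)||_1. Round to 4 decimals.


Soft-thresholding with lambda = 1.77:
prox(-4.2728) = sign(-4.2728)*max(|-4.2728| - 1.77, 0) = -2.5028
prox(2.9087) = sign(2.9087)*max(|2.9087| - 1.77, 0) = 1.1387
prox(x) = [-2.5028, 1.1387]
||prox(x)||_1 = 2.5028 + 1.1387 = 3.6415


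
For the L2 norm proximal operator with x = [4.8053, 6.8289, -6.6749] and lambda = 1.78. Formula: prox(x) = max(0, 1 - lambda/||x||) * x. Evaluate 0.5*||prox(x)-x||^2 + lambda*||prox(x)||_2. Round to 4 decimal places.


Step 1: Compute ||x||.
||x|| = 10.6901
Step 2: Compute scaling factor.
scale = max(0, 1 - 1.78/10.6901) = 0.8335
Step 3: prox(x) = [4.0052, 5.6918, -5.5635]
||prox(x)|| = 8.9101
Step 4: Proximal objective.
0.5*||prox-x||^2 = 1.5842
lambda*||prox|| = 15.86
Total = 17.4442


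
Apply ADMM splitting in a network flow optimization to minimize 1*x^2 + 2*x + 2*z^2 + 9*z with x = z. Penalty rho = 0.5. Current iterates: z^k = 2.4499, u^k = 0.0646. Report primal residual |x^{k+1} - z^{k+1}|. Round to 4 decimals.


ADMM iteration with rho = 0.5, z^k = 2.4499, u^k = 0.0646
Step 1: x-update.
Minimize 1*x^2 + 2*x + (0.5/2)*(x - 2.4499 + 0.0646)^2
FOC: (2*1 + 0.5)*x = -2 + 0.5*(2.4499 - 0.0646)
x^{k+1} = -0.3229
Step 2: z-update.
Minimize 2*z^2 + 9*z + (0.5/2)*(-0.3229 - z + 0.0646)^2
FOC: (2*2 + 0.5)*z = -9 + 0.5*(-0.3229 + 0.0646)
z^{k+1} = -2.0287
Step 3: u-update.
u^{k+1} = 0.0646 - 0.3229 + 2.0287 = 1.7704
Step 4: Primal residual = |-0.3229 + 2.0287| = 1.7058


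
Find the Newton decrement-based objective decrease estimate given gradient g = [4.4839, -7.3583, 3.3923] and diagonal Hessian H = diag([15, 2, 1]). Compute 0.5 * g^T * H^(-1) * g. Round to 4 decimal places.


Step 1: H is diagonal, so H^(-1) * g = [0.2989, -3.6792, 3.3923].
Step 2: g^T H^(-1) g = sum_i g_i^2 / H_ii
  = (4.4839)^2/15 + (-7.3583)^2/2 + (3.3923)^2/1
  = 1.3404 + 27.0723 + 11.5077 = 39.9203
Step 3: Objective decrease = 0.5 * g^T H^(-1) g = 19.9602


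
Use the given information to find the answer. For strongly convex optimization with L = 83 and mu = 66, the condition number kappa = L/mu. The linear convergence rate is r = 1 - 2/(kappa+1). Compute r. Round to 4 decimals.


Step 1: Compute the condition number.
kappa = L/mu = 83/66 = 1.2576
Step 2: Compute the convergence rate.
r = 1 - 2/(kappa + 1) = 1 - 2*mu/(L + mu) = (L - mu)/(L + mu) = 17/149 = 0.1141


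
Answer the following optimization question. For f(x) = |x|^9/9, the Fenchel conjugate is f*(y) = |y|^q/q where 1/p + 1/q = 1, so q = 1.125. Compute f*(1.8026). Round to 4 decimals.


The conjugate exponent q satisfies 1/p + 1/q = 1.
p = 9, so q = 9/(9 - 1) = 1.125
|y|^q = 1.8026^1.125 = 1.9404
f*(1.8026) = 1.9404 / 1.125 = 1.7248


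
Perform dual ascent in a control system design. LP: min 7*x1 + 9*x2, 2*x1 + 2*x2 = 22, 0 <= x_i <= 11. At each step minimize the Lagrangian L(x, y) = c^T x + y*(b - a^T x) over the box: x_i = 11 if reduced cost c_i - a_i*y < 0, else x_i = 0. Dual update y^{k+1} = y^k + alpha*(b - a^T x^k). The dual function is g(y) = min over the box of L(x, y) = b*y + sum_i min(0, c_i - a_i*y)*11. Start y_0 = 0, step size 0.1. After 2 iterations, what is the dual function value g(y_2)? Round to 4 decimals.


Dual ascent for LP: min 7*x1 + 9*x2, 2*x1 + 2*x2 = 22, 0 <= x_i <= 11
Step 1: y^k = 0.0, reduced costs: (7.0, 9.0)
  x^k = (0.0, 0.0), subgradient = b - a^T x = 22.0
  y^{k+1} = 0.0 + 0.1*22.0 = 2.2
Step 2: y^k = 2.2, reduced costs: (2.6, 4.6)
  x^k = (0.0, 0.0), subgradient = b - a^T x = 22.0
  y^{k+1} = 2.2 + 0.1*22.0 = 4.4
Dual objective at y_2 = 4.4: reduced costs (-1.8, 0.2), box minimizer x = (11.0, 0.0)
g(y_2) = b*y + (c1 - a1*y)*x1 + (c2 - a2*y)*x2 = 22*4.4 + (-1.8)*11.0 + 0.2*0.0 = 96.8 - 19.8 + 0.0 = 77.0


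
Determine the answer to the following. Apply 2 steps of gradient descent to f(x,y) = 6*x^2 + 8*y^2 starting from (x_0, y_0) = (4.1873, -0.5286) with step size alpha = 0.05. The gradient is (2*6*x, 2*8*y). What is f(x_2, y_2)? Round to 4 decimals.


Gradient descent on f(x,y) = 6*x^2 + 8*y^2.
Starting point: (4.1873, -0.5286), alpha = 0.05
Step 1: grad_x = 2*6*4.1873 = 50.2476, grad_y = 2*8*-0.5286 = -8.4576
  x_1 = 4.1873 - 0.05*50.2476 = 1.6749
  y_1 = -0.5286 - 0.05*-8.4576 = -0.1057
Step 2: grad_x = 2*6*1.6749 = 20.099, grad_y = 2*8*-0.1057 = -1.6915
  x_2 = 1.6749 - 0.05*20.099 = 0.67
  y_2 = -0.1057 - 0.05*-1.6915 = -0.0211
f(0.67, -0.0211) = 6*0.67^2 + 8*(-0.0211)^2 = 2.6967


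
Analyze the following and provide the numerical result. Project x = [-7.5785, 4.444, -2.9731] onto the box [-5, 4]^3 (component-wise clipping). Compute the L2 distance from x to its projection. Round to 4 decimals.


Project each component onto [-5, 4].
clip(-7.5785) = -5.0, clip(4.444) = 4.0, clip(-2.9731) = -2.9731
Projection = [-5.0, 4.0, -2.9731]
Squared diffs: [6.6487, 0.1971, 0.0]
Distance = sqrt(6.8458) = 2.6164


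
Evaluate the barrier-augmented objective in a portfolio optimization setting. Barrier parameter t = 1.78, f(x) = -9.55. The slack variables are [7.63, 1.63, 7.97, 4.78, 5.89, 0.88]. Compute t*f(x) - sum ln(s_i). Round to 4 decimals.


Step 1: Compute log-barrier.
ln values: [2.0321, 0.4886, 2.0757, 1.5644, 1.7733, -0.1278]
phi = -(2.0321 + 0.4886 + 2.0757 + 1.5644 + 1.7733 - 0.1278) = -7.8062
Step 2: Compute augmented objective.
t*f(x) = 1.78*-9.55 = -16.999
Total = -16.999 - 7.8062 = -24.8052


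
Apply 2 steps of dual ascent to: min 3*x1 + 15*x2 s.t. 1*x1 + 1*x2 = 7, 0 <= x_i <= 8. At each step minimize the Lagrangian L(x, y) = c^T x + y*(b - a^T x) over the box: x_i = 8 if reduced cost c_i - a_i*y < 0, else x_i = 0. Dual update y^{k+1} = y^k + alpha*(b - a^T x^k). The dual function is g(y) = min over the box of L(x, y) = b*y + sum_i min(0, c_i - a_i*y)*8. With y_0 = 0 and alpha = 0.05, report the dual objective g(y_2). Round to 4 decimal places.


Dual ascent for LP: min 3*x1 + 15*x2, 1*x1 + 1*x2 = 7, 0 <= x_i <= 8
Step 1: y^k = 0.0, reduced costs: (3.0, 15.0)
  x^k = (0.0, 0.0), subgradient = b - a^T x = 7.0
  y^{k+1} = 0.0 + 0.05*7.0 = 0.35
Step 2: y^k = 0.35, reduced costs: (2.65, 14.65)
  x^k = (0.0, 0.0), subgradient = b - a^T x = 7.0
  y^{k+1} = 0.35 + 0.05*7.0 = 0.7
Dual objective at y_2 = 0.7: reduced costs (2.3, 14.3), box minimizer x = (0.0, 0.0)
g(y_2) = b*y + (c1 - a1*y)*x1 + (c2 - a2*y)*x2 = 7*0.7 + 2.3*0.0 + 14.3*0.0 = 4.9 + 0.0 + 0.0 = 4.9


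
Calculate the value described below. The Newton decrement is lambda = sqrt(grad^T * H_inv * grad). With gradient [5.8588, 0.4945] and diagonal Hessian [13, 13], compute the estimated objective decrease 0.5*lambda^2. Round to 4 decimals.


Step 1: H is diagonal, so H^(-1) * g = [0.4507, 0.038].
Step 2: g^T H^(-1) g = sum_i g_i^2 / H_ii
  = (5.8588)^2/13 + (0.4945)^2/13
  = 2.6404 + 0.0188 = 2.6592
Step 3: Objective decrease = 0.5 * g^T H^(-1) g = 1.3296


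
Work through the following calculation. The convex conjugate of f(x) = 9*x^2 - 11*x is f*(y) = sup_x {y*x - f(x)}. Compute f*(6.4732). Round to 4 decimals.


f*(y) = sup_x {y*x - a*x^2 - b*x} = sup_x {(y-b)*x - a*x^2}
FOC: (y - b) - 2a*x = 0 => x* = (y - b)/(2a)
x* = (6.4732 + 11)/(2*9) = 0.9707
f*(6.4732) = (y-b)^2/(4a) = (6.4732 + 11)^2/(4*9)
= 305.3127/36 = 8.4809


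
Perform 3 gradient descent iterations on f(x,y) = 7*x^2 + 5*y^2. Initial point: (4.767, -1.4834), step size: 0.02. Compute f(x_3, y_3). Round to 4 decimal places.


Gradient descent on f(x,y) = 7*x^2 + 5*y^2.
Starting point: (4.767, -1.4834), alpha = 0.02
Step 1: grad_x = 2*7*4.767 = 66.738, grad_y = 2*5*-1.4834 = -14.834
  x_1 = 4.767 - 0.02*66.738 = 3.4322
  y_1 = -1.4834 - 0.02*-14.834 = -1.1867
Step 2: grad_x = 2*7*3.4322 = 48.0514, grad_y = 2*5*-1.1867 = -11.8672
  x_2 = 3.4322 - 0.02*48.0514 = 2.4712
  y_2 = -1.1867 - 0.02*-11.8672 = -0.9494
Step 3: grad_x = 2*7*2.4712 = 34.597, grad_y = 2*5*-0.9494 = -9.4938
  x_3 = 2.4712 - 0.02*34.597 = 1.7793
  y_3 = -0.9494 - 0.02*-9.4938 = -0.7595
f(1.7793, -0.7595) = 7*1.7793^2 + 5*(-0.7595)^2 = 25.0449


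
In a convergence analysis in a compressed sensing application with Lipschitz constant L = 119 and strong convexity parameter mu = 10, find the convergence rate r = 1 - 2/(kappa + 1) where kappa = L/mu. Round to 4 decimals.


Step 1: Compute the condition number.
kappa = L/mu = 119/10 = 11.9
Step 2: Compute the convergence rate.
r = 1 - 2/(kappa + 1) = 1 - 2*mu/(L + mu) = (L - mu)/(L + mu) = 109/129 = 0.845


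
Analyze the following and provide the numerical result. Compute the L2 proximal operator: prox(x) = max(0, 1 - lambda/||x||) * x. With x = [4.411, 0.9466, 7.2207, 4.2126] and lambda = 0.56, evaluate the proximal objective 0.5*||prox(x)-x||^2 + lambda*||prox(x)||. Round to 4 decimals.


Step 1: Compute ||x||.
||x|| = 9.4993
Step 2: Compute scaling factor.
scale = max(0, 1 - 0.56/9.4993) = 0.941
Step 3: prox(x) = [4.151, 0.8908, 6.795, 3.9643]
||prox(x)|| = 8.9393
Step 4: Proximal objective.
0.5*||prox-x||^2 = 0.1568
lambda*||prox|| = 5.006
Total = 5.1628


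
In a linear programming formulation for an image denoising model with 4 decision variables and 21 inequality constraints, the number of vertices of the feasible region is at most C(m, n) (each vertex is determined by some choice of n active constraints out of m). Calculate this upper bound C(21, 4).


Each vertex corresponds to some choice of n active constraints out of m, so the number of vertices is at most C(m, n) = m! / (n!(m-n)!).
m = 21, n = 4
Numerator: 21 * 20 * 19 * 18
Denominator: 4! = 24
C(21, 4) = 5985


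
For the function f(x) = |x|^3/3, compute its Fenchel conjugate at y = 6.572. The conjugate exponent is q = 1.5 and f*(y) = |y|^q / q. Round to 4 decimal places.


The conjugate exponent q satisfies 1/p + 1/q = 1.
p = 3, so q = 3/(3 - 1) = 1.5
|y|^q = 6.572^1.5 = 16.8479
f*(6.572) = 16.8479 / 1.5 = 11.2319


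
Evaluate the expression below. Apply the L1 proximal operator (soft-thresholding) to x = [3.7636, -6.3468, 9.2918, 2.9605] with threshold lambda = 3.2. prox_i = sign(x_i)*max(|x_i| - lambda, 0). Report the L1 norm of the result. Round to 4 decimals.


Soft-thresholding with lambda = 3.2:
prox(3.7636) = sign(3.7636)*max(|3.7636| - 3.2, 0) = 0.5636
prox(-6.3468) = sign(-6.3468)*max(|-6.3468| - 3.2, 0) = -3.1468
prox(9.2918) = sign(9.2918)*max(|9.2918| - 3.2, 0) = 6.0918
prox(2.9605) = sign(2.9605)*max(|2.9605| - 3.2, 0) = 0.0
prox(x) = [0.5636, -3.1468, 6.0918, 0.0]
||prox(x)||_1 = 0.5636 + 3.1468 + 6.0918 + 0.0 = 9.8022


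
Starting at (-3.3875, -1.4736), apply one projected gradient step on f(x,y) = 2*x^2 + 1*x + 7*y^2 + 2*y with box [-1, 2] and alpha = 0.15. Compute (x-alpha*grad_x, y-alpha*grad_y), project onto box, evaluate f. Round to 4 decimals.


Step 1: Compute gradient at (-3.3875, -1.4736).
grad_x = 2*2*-3.3875 + 1 = -12.55
grad_y = 2*7*-1.4736 + 2 = -18.6304
Step 2: Gradient step.
x_raw = -3.3875 - 0.15*-12.55 = -1.505
y_raw = -1.4736 - 0.15*-18.6304 = 1.321
Step 3: Project onto [-1, 2].
x_proj = clip(-1.505) = -1.0
y_proj = clip(1.321) = 1.321
Step 4: Evaluate f.
f(-1.0, 1.321) = 15.8565


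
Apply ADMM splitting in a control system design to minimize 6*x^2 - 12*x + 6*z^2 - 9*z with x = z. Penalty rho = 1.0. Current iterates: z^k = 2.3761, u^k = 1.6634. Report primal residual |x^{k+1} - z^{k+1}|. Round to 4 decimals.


ADMM iteration with rho = 1.0, z^k = 2.3761, u^k = 1.6634
Step 1: x-update.
Minimize 6*x^2 - 12*x + (1.0/2)*(x - 2.3761 + 1.6634)^2
FOC: (2*6 + 1.0)*x = 12 + 1.0*(2.3761 - 1.6634)
x^{k+1} = 0.9779
Step 2: z-update.
Minimize 6*z^2 - 9*z + (1.0/2)*(0.9779 - z + 1.6634)^2
FOC: (2*6 + 1.0)*z = 9 + 1.0*(0.9779 + 1.6634)
z^{k+1} = 0.8955
Step 3: u-update.
u^{k+1} = 1.6634 + 0.9779 - 0.8955 = 1.7458
Step 4: Primal residual = |0.9779 - 0.8955| = 0.0824


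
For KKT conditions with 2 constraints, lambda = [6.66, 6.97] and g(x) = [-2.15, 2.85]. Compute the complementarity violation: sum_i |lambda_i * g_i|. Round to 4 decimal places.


KKT complementary slackness check:
lambda_1 * g_1 = 6.66 * -2.15 = -14.319
lambda_2 * g_2 = 6.97 * 2.85 = 19.8645
Total violation = 14.319 + 19.8645 = 34.1835


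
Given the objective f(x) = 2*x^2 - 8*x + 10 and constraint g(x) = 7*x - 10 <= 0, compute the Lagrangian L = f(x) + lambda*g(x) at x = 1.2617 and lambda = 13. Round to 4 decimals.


Step 1: Evaluate f(x).
f(1.2617) = 2*1.2617^2 - 8*1.2617 + 10 = 3.0902
Step 2: Evaluate g(x).
g(1.2617) = 7*1.2617 - 10 = -1.1681
Step 3: Compute Lagrangian.
L = 3.0902 + 13*-1.1681 = -12.0951


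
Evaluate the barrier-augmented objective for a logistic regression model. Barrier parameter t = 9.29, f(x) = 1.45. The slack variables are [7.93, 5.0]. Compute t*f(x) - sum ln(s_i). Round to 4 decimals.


Step 1: Compute log-barrier.
ln values: [2.0707, 1.6094]
phi = -(2.0707 + 1.6094) = -3.6801
Step 2: Compute augmented objective.
t*f(x) = 9.29*1.45 = 13.4705
Total = 13.4705 - 3.6801 = 9.7904


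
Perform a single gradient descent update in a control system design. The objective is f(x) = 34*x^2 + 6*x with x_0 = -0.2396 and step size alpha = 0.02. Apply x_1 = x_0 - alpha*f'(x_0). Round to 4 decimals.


We compute the gradient at x_0 and apply the update.
f'(x) = 68*x + 6
f'(-0.2396) = 68*-0.2396 + 6 = -10.2928
x_1 = -0.2396 - 0.02*-10.2928 = -0.0337


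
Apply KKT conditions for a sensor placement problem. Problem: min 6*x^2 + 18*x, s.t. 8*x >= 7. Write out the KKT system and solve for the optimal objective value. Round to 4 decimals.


Step 1: Try lambda = 0 (constraint inactive).
x_unc = -18/(2*6) = -1.5
Check: 8*-1.5 = -12.0 < 7 -- violated!
Step 2: Constraint must be active: 8*x = 7
x* = 7/8 = 0.875
lambda = (2*6*0.875 + 18)/8 = 3.5625
Step 3: Compute optimal value.
f(x*) = 6*0.875^2 + 18*0.875 = 20.3438


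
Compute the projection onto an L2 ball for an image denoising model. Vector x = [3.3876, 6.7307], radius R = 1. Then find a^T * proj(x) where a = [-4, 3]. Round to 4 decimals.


Step 1: Compute ||x|| (intermediates to 6 decimals).
||x|| = sqrt(3.3876^2 + 6.7307^2) = 7.535128
Step 2: Project.
Since ||x|| > R, scale = R/||x|| = 1/7.535128 = 0.132712, proj(x) = scale * x
proj(x) = [0.449575, 0.893245]
Step 3: Dot product.
a^T * proj(x) = -4*0.449575 + 3*0.893245 = 0.8814


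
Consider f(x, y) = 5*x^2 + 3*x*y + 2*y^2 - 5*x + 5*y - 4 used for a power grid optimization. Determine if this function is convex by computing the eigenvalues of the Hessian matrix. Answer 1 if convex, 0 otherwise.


The Hessian of f(x,y) = 5*x^2 + 3*x*y + 2*y^2 - 5*x + 5*y - 4 is:
H = [[10, 3], [3, 4]]
Trace = 10 + 4 = 14
Determinant = 10*4 - (3)^2 = 31
Discriminant = (14)^2 - 4*31 = 72.0
Eigenvalues: lambda_1 = 2.7574, lambda_2 = 11.2426
The function is convex.

1


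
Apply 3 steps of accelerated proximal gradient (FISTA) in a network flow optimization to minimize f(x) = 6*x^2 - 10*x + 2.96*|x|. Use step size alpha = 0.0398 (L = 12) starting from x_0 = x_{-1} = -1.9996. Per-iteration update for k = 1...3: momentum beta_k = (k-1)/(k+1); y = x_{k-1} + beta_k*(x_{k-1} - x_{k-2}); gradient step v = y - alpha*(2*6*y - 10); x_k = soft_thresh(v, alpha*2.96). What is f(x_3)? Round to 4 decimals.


FISTA on f(x) = 6*x^2 - 10*x + 2.96*|x|
L = 12, alpha = 0.0398
Iteration 1: beta = 0.0, y = -1.9996 + 0.0*(-1.9996 + 1.9996) = -1.9996
  grad(y) = -33.9952, v = y - alpha*grad = -0.6466
  prox(v) = soft_thresh(-0.6466, 0.1178) = -0.5288
Iteration 2: beta = 0.3333, y = -0.5288 + 0.3333*(-0.5288 + 1.9996) = -0.0385
  grad(y) = -10.4621, v = y - alpha*grad = 0.3779
  prox(v) = soft_thresh(0.3779, 0.1178) = 0.2601
Iteration 3: beta = 0.5, y = 0.2601 + 0.5*(0.2601 + 0.5288) = 0.6545
  grad(y) = -2.146, v = y - alpha*grad = 0.7399
  prox(v) = soft_thresh(0.7399, 0.1178) = 0.6221
f(x_3) = 6*0.6221^2 - 10*0.6221 + 2.96*|0.6221| = -2.0575


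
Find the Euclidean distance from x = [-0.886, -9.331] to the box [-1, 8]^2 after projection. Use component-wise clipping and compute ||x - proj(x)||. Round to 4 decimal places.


Project each component onto [-1, 8].
clip(-0.886) = -0.886, clip(-9.331) = -1.0
Projection = [-0.886, -1.0]
Squared diffs: [0.0, 69.4056]
Distance = sqrt(69.4056) = 8.331


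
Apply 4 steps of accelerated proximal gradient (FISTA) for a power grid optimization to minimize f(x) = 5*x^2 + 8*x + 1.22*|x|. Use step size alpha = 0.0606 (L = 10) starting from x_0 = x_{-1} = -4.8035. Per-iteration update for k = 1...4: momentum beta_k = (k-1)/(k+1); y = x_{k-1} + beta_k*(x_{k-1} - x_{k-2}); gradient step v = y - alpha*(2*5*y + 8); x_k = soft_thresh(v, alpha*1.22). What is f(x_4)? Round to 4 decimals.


FISTA on f(x) = 5*x^2 + 8*x + 1.22*|x|
L = 10, alpha = 0.0606
Iteration 1: beta = 0.0, y = -4.8035 + 0.0*(-4.8035 + 4.8035) = -4.8035
  grad(y) = -40.035, v = y - alpha*grad = -2.3774
  prox(v) = soft_thresh(-2.3774, 0.0739) = -2.3034
Iteration 2: beta = 0.3333, y = -2.3034 + 0.3333*(-2.3034 + 4.8035) = -1.4701
  grad(y) = -6.701, v = y - alpha*grad = -1.064
  prox(v) = soft_thresh(-1.064, 0.0739) = -0.9901
Iteration 3: beta = 0.5, y = -0.9901 + 0.5*(-0.9901 + 2.3034) = -0.3334
  grad(y) = 4.6659, v = y - alpha*grad = -0.6162
  prox(v) = soft_thresh(-0.6162, 0.0739) = -0.5422
Iteration 4: beta = 0.6, y = -0.5422 + 0.6*(-0.5422 + 0.9901) = -0.2735
  grad(y) = 5.2648, v = y - alpha*grad = -0.5926
  prox(v) = soft_thresh(-0.5926, 0.0739) = -0.5186
f(x_4) = 5*(-0.5186)^2 + 8*(-0.5186) + 1.22*|-0.5186| = -2.1714


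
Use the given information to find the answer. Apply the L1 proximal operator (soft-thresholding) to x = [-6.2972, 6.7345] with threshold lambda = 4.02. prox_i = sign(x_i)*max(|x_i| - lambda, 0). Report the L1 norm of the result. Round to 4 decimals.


Soft-thresholding with lambda = 4.02:
prox(-6.2972) = sign(-6.2972)*max(|-6.2972| - 4.02, 0) = -2.2772
prox(6.7345) = sign(6.7345)*max(|6.7345| - 4.02, 0) = 2.7145
prox(x) = [-2.2772, 2.7145]
||prox(x)||_1 = 2.2772 + 2.7145 = 4.9917
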